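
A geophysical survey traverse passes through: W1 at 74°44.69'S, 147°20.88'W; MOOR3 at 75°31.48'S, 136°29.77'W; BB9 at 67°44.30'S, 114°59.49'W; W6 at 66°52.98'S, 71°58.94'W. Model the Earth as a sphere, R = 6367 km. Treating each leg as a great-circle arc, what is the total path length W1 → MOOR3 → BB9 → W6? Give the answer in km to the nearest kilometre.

3263 km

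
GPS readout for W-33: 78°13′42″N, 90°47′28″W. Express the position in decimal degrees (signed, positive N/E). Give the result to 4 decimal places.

+78.2283°, -90.7911°

lat: 78.2283° N → +78.2283°
lon: 90.7911° W → -90.7911°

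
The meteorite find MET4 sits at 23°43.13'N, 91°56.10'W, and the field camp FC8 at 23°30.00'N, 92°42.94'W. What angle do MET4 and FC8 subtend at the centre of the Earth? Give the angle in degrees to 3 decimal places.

MET4: φ = +23.71883°, λ = -91.93500°
FC8: φ = +23.50000°, λ = -92.71567°
Δφ = -0.2188°,  Δλ = -0.7807°
a = sin²(Δφ/2) + cos φ₁ cos φ₂ sin²(Δλ/2) = 0.000043
c = 2·arcsin(√a) = 0.013056 rad = 0.7480°

0.748°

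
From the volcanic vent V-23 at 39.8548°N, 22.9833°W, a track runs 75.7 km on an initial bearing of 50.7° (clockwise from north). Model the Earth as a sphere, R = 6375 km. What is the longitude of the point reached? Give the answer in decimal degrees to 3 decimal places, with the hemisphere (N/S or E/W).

22.293°W

δ = d/R = 75.7/6375 = 0.011875 rad
φ₂ = arcsin(sin φ₁ cos δ + cos φ₁ sin δ cos θ)
   = arcsin(0.64084·0.99993 + 0.76767·0.01187·0.63338) = 40.28369°
λ₂ = λ₁ + atan2(sin θ sin δ cos φ₁, cos δ − sin φ₁ sin φ₂) = -22.29314°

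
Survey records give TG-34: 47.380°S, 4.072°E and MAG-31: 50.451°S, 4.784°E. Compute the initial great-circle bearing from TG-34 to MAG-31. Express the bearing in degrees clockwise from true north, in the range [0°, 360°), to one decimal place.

171.6°

Δλ = 0.7120°
y = sin Δλ · cos φ₂ = 0.007912
x = cos φ₁ sin φ₂ − sin φ₁ cos φ₂ cos Δλ = -0.053610
θ = atan2(y, x) = 171.6042° → 171.6042° (mod 360°)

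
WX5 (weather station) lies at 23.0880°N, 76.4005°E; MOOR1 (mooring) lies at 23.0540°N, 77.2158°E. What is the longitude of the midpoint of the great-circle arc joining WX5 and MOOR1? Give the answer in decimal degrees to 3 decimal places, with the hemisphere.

Bx = cos φ₂ cos Δλ = 0.920043,  By = cos φ₂ sin Δλ = 0.013093
φₘ = atan2(sin φ₁ + sin φ₂, √((cos φ₁ + Bx)² + By²)) = 23.07152°
λₘ = λ₁ + atan2(By, cos φ₁ + Bx) = 76.80820°

76.808°E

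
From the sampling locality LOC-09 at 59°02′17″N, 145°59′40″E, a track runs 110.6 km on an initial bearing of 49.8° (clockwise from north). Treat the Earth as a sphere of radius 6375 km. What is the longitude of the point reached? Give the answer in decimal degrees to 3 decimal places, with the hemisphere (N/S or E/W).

147.498°E

LOC-09: φ = +59.03806°, λ = +145.99444°
δ = d/R = 110.6/6375 = 0.017349 rad
φ₂ = arcsin(sin φ₁ cos δ + cos φ₁ sin δ cos θ)
   = arcsin(0.85751·0.99985 + 0.51447·0.01735·0.64546) = 59.67109°
λ₂ = λ₁ + atan2(sin θ sin δ cos φ₁, cos δ − sin φ₁ sin φ₂) = 147.49808°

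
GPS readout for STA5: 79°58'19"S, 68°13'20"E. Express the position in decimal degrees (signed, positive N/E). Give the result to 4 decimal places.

-79.9719°, +68.2222°

lat: 79.9719° S → -79.9719°
lon: 68.2222° E → +68.2222°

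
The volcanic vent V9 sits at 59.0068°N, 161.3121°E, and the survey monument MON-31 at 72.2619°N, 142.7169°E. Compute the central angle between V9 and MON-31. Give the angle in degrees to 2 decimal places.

Δφ = 13.2551°,  Δλ = -18.5952°
a = sin²(Δφ/2) + cos φ₁ cos φ₂ sin²(Δλ/2) = 0.017416
c = 2·arcsin(√a) = 0.264709 rad = 15.1667°

15.17°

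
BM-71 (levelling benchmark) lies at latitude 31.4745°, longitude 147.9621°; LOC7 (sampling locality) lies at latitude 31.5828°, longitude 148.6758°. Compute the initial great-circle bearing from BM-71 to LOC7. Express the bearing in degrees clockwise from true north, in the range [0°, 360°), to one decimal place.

Δλ = 0.7137°
y = sin Δλ · cos φ₂ = 0.010611
x = cos φ₁ sin φ₂ − sin φ₁ cos φ₂ cos Δλ = 0.001925
θ = atan2(y, x) = 79.7192° → 79.7192° (mod 360°)

79.7°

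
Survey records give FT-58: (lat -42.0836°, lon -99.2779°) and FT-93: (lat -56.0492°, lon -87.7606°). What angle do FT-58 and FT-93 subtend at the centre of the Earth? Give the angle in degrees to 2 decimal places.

15.83°

Δφ = -13.9656°,  Δλ = 11.5173°
a = sin²(Δφ/2) + cos φ₁ cos φ₂ sin²(Δλ/2) = 0.018953
c = 2·arcsin(√a) = 0.276214 rad = 15.8259°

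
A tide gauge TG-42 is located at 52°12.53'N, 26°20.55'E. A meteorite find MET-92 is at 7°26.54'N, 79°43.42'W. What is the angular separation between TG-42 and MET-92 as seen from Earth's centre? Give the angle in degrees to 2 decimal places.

TG-42: φ = +52.20883°, λ = +26.34250°
MET-92: φ = +7.44233°, λ = -79.72367°
Δφ = -44.7665°,  Δλ = -106.0662°
a = sin²(Δφ/2) + cos φ₁ cos φ₂ sin²(Δλ/2) = 0.532899
c = 2·arcsin(√a) = 1.636642 rad = 93.7727°

93.77°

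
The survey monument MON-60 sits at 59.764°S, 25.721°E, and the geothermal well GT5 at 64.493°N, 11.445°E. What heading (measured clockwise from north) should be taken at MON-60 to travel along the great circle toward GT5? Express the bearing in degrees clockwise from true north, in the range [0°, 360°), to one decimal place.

Δλ = -14.2760°
y = sin Δλ · cos φ₂ = -0.106188
x = cos φ₁ sin φ₂ − sin φ₁ cos φ₂ cos Δλ = 0.815032
θ = atan2(y, x) = -7.4231° → 352.5769° (mod 360°)

352.6°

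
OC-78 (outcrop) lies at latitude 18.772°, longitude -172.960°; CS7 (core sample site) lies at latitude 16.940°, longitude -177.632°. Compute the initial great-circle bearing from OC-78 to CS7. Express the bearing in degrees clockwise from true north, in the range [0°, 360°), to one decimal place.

248.3°

Δλ = -4.6720°
y = sin Δλ · cos φ₂ = -0.077917
x = cos φ₁ sin φ₂ − sin φ₁ cos φ₂ cos Δλ = -0.030946
θ = atan2(y, x) = -111.6613° → 248.3387° (mod 360°)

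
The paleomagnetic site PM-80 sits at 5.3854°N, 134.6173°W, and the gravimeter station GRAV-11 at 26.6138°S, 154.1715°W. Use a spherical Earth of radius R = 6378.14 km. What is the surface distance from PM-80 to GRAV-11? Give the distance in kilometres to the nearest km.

4139 km

Δφ = -31.9992°,  Δλ = -19.5542°
a = sin²(Δφ/2) + cos φ₁ cos φ₂ sin²(Δλ/2) = 0.101640
c = 2·arcsin(√a) = 0.648949 rad = 37.1821°
d = R·c = 6378.14 × 0.648949 = 4139.1 km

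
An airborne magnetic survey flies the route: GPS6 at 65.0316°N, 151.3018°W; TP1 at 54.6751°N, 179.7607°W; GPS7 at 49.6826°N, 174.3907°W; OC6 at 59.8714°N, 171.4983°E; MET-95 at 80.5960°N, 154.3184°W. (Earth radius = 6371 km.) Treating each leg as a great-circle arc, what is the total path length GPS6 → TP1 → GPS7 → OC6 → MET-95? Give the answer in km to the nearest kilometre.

6591 km

GPS6→TP1: c = 0.303775 rad, d = 1935.35 km
TP1→GPS7: c = 0.104315 rad, d = 664.59 km
GPS7→OC6: c = 0.226624 rad, d = 1443.82 km
OC6→MET-95: c = 0.399839 rad, d = 2547.37 km
Total = 1935.35 + 664.59 + 1443.82 + 2547.37 = 6591.14 km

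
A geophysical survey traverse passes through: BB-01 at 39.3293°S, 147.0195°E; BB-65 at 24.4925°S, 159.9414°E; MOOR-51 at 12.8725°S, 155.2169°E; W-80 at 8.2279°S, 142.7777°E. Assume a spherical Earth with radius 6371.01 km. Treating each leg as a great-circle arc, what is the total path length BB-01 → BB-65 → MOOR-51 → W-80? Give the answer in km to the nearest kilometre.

4885 km

BB-01→BB-65: c = 0.321276 rad, d = 2046.86 km
BB-65→MOOR-51: c = 0.217265 rad, d = 1384.20 km
MOOR-51→W-80: c = 0.228237 rad, d = 1454.10 km
Total = 2046.86 + 1384.20 + 1454.10 = 4885.15 km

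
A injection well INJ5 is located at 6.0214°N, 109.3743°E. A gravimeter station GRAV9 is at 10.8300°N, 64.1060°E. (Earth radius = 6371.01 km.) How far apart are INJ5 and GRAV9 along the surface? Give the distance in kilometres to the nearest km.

5003 km

Δφ = 4.8086°,  Δλ = -45.2683°
a = sin²(Δφ/2) + cos φ₁ cos φ₂ sin²(Δλ/2) = 0.146425
c = 2·arcsin(√a) = 0.785338 rad = 44.9966°
d = R·c = 6371.01 × 0.785338 = 5003.4 km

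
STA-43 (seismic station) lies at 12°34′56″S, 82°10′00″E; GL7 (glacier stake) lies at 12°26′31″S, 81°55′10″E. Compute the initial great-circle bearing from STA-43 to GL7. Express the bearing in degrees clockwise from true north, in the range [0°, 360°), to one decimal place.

STA-43: φ = -12.58222°, λ = +82.16667°
GL7: φ = -12.44194°, λ = +81.91944°
Δλ = -0.2472°
y = sin Δλ · cos φ₂ = -0.004213
x = cos φ₁ sin φ₂ − sin φ₁ cos φ₂ cos Δλ = 0.002446
θ = atan2(y, x) = -59.8608° → 300.1392° (mod 360°)

300.1°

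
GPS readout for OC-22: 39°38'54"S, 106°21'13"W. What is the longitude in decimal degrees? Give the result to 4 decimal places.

106° + 21′/60 + 13″/3600 = 106 + 0.35000 + 0.00361 = 106.3536°

106.3536°W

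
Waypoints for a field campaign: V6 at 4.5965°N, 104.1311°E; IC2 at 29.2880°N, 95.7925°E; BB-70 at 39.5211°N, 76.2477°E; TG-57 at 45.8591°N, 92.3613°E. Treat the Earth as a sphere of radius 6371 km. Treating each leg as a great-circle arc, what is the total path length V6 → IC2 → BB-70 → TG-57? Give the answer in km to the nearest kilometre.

6489 km

V6→IC2: c = 0.452448 rad, d = 2882.55 km
IC2→BB-70: c = 0.332199 rad, d = 2116.44 km
BB-70→TG-57: c = 0.233845 rad, d = 1489.83 km
Total = 2882.55 + 2116.44 + 1489.83 = 6488.82 km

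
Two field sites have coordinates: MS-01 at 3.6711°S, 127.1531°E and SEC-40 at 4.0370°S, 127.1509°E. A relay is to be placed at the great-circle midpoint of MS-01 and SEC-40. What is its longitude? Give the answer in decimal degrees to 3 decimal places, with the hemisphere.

127.152°E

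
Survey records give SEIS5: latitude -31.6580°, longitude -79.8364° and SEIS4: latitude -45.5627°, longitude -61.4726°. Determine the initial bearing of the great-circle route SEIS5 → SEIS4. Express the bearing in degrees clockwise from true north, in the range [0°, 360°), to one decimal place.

139.6°

Δλ = 18.3638°
y = sin Δλ · cos φ₂ = 0.220575
x = cos φ₁ sin φ₂ − sin φ₁ cos φ₂ cos Δλ = -0.259021
θ = atan2(y, x) = 139.5832° → 139.5832° (mod 360°)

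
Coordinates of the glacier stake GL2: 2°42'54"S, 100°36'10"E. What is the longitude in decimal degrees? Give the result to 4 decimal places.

100° + 36′/60 + 10″/3600 = 100 + 0.60000 + 0.00278 = 100.6028°

100.6028°E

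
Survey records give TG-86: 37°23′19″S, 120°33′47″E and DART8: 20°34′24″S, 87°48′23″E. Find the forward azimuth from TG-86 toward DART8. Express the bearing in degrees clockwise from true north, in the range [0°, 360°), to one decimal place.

291.4°

TG-86: φ = -37.38861°, λ = +120.56306°
DART8: φ = -20.57333°, λ = +87.80639°
Δλ = -32.7567°
y = sin Δλ · cos φ₂ = -0.506564
x = cos φ₁ sin φ₂ − sin φ₁ cos φ₂ cos Δλ = 0.198883
θ = atan2(y, x) = -68.5644° → 291.4356° (mod 360°)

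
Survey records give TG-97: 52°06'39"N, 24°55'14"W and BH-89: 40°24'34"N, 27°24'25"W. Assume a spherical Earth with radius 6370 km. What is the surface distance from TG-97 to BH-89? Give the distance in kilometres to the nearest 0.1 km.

TG-97: φ = +52.11083°, λ = -24.92056°
BH-89: φ = +40.40944°, λ = -27.40694°
Δφ = -11.7014°,  Δλ = -2.4864°
a = sin²(Δφ/2) + cos φ₁ cos φ₂ sin²(Δλ/2) = 0.010611
c = 2·arcsin(√a) = 0.206387 rad = 11.8251°
d = R·c = 6370 × 0.206387 = 1314.7 km

1314.7 km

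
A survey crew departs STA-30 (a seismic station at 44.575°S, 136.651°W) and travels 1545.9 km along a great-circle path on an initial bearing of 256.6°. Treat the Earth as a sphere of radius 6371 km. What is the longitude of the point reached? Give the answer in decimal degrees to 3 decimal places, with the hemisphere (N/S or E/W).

156.362°W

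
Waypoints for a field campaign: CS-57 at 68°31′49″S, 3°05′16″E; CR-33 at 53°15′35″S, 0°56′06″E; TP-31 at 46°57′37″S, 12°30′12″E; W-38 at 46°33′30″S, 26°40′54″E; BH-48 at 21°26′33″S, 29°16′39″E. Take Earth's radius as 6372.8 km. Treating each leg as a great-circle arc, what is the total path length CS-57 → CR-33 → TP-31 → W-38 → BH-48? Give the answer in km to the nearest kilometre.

CS-57: φ = -68.53028°, λ = +3.08778°
CR-33: φ = -53.25972°, λ = +0.93500°
TP-31: φ = -46.96028°, λ = +12.50333°
W-38: φ = -46.55833°, λ = +26.68167°
BH-48: φ = -21.44250°, λ = +29.27750°
CS-57→CR-33: c = 0.267108 rad, d = 1702.22 km
CR-33→TP-31: c = 0.169504 rad, d = 1080.21 km
TP-31→W-38: c = 0.169439 rad, d = 1079.80 km
W-38→BH-48: c = 0.439899 rad, d = 2803.39 km
Total = 1702.22 + 1080.21 + 1079.80 + 2803.39 = 6665.62 km

6666 km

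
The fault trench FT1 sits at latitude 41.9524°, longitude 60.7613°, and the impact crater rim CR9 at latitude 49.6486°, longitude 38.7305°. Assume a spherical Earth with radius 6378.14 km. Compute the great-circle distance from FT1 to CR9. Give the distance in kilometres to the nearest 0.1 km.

1902.7 km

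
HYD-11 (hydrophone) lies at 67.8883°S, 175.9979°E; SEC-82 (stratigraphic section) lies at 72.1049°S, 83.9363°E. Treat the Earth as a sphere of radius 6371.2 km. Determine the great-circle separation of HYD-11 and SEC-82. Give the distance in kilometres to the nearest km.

3187 km

Δφ = -4.2166°,  Δλ = -92.0616°
a = sin²(Δφ/2) + cos φ₁ cos φ₂ sin²(Δλ/2) = 0.061265
c = 2·arcsin(√a) = 0.500235 rad = 28.6614°
d = R·c = 6371.2 × 0.500235 = 3187.1 km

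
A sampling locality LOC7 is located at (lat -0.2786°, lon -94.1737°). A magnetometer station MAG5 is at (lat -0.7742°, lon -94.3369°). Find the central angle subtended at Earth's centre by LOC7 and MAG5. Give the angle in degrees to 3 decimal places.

Δφ = -0.4956°,  Δλ = -0.1632°
a = sin²(Δφ/2) + cos φ₁ cos φ₂ sin²(Δλ/2) = 0.000021
c = 2·arcsin(√a) = 0.009107 rad = 0.5218°

0.522°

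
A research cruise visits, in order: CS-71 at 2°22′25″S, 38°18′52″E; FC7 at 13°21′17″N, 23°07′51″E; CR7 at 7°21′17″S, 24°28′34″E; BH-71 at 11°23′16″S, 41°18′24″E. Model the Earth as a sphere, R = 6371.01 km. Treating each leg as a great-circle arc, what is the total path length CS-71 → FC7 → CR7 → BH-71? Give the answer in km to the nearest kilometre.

6629 km

CS-71: φ = -2.37361°, λ = +38.31444°
FC7: φ = +13.35472°, λ = +23.13083°
CR7: φ = -7.35472°, λ = +24.47611°
BH-71: φ = -11.38778°, λ = +41.30667°
CS-71→FC7: c = 0.380114 rad, d = 2421.71 km
FC7→CR7: c = 0.362199 rad, d = 2307.58 km
CR7→BH-71: c = 0.298163 rad, d = 1899.60 km
Total = 2421.71 + 2307.58 + 1899.60 = 6628.89 km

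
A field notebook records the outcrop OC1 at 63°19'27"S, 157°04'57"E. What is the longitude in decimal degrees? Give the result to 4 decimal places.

157.0825°E

157° + 4′/60 + 57″/3600 = 157 + 0.06667 + 0.01583 = 157.0825°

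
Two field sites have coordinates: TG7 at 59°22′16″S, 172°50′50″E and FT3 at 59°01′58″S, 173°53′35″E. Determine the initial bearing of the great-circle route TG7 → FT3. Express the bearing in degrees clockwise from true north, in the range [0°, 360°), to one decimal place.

TG7: φ = -59.37111°, λ = +172.84722°
FT3: φ = -59.03278°, λ = +173.89306°
Δλ = 1.0458°
y = sin Δλ · cos φ₂ = 0.009392
x = cos φ₁ sin φ₂ − sin φ₁ cos φ₂ cos Δλ = 0.005831
θ = atan2(y, x) = 58.1640° → 58.1640° (mod 360°)

58.2°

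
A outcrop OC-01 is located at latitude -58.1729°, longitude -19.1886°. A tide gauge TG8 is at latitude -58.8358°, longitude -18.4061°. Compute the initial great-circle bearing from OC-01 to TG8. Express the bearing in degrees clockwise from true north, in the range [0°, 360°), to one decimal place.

148.7°

Δλ = 0.7825°
y = sin Δλ · cos φ₂ = 0.007067
x = cos φ₁ sin φ₂ − sin φ₁ cos φ₂ cos Δλ = -0.011611
θ = atan2(y, x) = 148.6713° → 148.6713° (mod 360°)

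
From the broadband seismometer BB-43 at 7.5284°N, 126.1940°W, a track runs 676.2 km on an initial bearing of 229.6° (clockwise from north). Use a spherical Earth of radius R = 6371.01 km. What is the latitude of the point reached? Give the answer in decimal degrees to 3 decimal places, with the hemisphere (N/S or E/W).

3.567°N

δ = d/R = 676.2/6371.01 = 0.106137 rad
φ₂ = arcsin(sin φ₁ cos δ + cos φ₁ sin δ cos θ)
   = arcsin(0.13102·0.99437 + 0.99138·0.10594·-0.64812) = 3.56677°
λ₂ = λ₁ + atan2(sin θ sin δ cos φ₁, cos δ − sin φ₁ sin φ₂) = -130.83041°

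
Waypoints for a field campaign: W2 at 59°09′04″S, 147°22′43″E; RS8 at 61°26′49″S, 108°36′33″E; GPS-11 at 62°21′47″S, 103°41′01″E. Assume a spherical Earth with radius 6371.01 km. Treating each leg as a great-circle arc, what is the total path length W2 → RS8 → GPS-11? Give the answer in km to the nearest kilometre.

2396 km

W2: φ = -59.15111°, λ = +147.37861°
RS8: φ = -61.44694°, λ = +108.60917°
GPS-11: φ = -62.36306°, λ = +103.68361°
W2→RS8: c = 0.332600 rad, d = 2119.00 km
RS8→GPS-11: c = 0.043514 rad, d = 277.23 km
Total = 2119.00 + 277.23 = 2396.23 km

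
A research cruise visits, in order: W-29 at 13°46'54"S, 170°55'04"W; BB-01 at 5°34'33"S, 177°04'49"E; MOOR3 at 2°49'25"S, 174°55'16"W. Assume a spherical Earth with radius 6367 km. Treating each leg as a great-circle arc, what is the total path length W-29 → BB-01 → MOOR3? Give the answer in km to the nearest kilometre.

2537 km

W-29: φ = -13.78167°, λ = -170.91778°
BB-01: φ = -5.57583°, λ = +177.08028°
MOOR3: φ = -2.82361°, λ = -174.92111°
W-29→BB-01: c = 0.251131 rad, d = 1598.95 km
BB-01→MOOR3: c = 0.147267 rad, d = 937.65 km
Total = 1598.95 + 937.65 = 2536.60 km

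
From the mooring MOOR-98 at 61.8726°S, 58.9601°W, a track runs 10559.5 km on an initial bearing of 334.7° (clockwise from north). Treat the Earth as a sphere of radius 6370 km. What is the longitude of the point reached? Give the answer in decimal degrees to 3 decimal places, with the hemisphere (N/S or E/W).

88.431°W

δ = d/R = 10559.5/6370 = 1.657692 rad
φ₂ = arcsin(sin φ₁ cos δ + cos φ₁ sin δ cos θ)
   = arcsin(-0.88190·-0.08679 + 0.47143·0.99623·0.90408) = 30.07572°
λ₂ = λ₁ + atan2(sin θ sin δ cos φ₁, cos δ − sin φ₁ sin φ₂) = -88.43119°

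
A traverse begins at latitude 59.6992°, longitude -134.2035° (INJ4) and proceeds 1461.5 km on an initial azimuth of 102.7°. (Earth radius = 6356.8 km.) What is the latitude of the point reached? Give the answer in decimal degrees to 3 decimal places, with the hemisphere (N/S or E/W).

δ = d/R = 1461.5/6356.8 = 0.229911 rad
φ₂ = arcsin(sin φ₁ cos δ + cos φ₁ sin δ cos θ)
   = arcsin(0.86339·0.97369 + 0.50454·0.22789·-0.21985) = 54.62613°
λ₂ = λ₁ + atan2(sin θ sin δ cos φ₁, cos δ − sin φ₁ sin φ₂) = -111.62028°

54.626°N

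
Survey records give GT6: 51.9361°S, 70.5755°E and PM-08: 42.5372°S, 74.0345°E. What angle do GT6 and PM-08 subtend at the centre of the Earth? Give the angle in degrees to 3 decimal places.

9.685°

Δφ = 9.3989°,  Δλ = 3.4590°
a = sin²(Δφ/2) + cos φ₁ cos φ₂ sin²(Δλ/2) = 0.007126
c = 2·arcsin(√a) = 0.169034 rad = 9.6850°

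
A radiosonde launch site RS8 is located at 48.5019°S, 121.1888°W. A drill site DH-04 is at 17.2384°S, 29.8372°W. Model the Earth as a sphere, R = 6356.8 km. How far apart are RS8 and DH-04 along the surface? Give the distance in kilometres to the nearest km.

8660 km

Δφ = 31.2635°,  Δλ = 91.3516°
a = sin²(Δφ/2) + cos φ₁ cos φ₂ sin²(Δλ/2) = 0.396484
c = 2·arcsin(√a) = 1.362257 rad = 78.0516°
d = R·c = 6356.8 × 1.362257 = 8659.6 km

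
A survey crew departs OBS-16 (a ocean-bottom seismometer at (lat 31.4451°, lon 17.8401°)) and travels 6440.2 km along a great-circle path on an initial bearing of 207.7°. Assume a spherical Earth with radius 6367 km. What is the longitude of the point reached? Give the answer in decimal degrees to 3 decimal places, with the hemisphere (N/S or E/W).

7.180°W

δ = d/R = 6440.2/6367 = 1.011497 rad
φ₂ = arcsin(sin φ₁ cos δ + cos φ₁ sin δ cos θ)
   = arcsin(0.52168·0.53059 + 0.85314·0.84763·-0.88539) = -21.31330°
λ₂ = λ₁ + atan2(sin θ sin δ cos φ₁, cos δ − sin φ₁ sin φ₂) = -7.18016°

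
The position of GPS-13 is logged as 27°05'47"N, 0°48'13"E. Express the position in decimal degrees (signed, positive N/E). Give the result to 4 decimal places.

+27.0964°, +0.8036°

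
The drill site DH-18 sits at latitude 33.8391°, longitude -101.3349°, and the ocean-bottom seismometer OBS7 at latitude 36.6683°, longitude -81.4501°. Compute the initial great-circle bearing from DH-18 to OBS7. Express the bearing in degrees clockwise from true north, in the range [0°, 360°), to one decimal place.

74.4°

Δλ = 19.8848°
y = sin Δλ · cos φ₂ = 0.272820
x = cos φ₁ sin φ₂ − sin φ₁ cos φ₂ cos Δλ = 0.075990
θ = atan2(y, x) = 74.4357° → 74.4357° (mod 360°)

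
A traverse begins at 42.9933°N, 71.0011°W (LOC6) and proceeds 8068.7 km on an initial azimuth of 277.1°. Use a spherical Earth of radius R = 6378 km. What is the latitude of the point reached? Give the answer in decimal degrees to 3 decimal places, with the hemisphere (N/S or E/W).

16.945°N

δ = d/R = 8068.7/6378 = 1.265083 rad
φ₂ = arcsin(sin φ₁ cos δ + cos φ₁ sin δ cos θ)
   = arcsin(0.68191·0.30097 + 0.73143·0.95363·0.12360) = 16.94490°
λ₂ = λ₁ + atan2(sin θ sin δ cos φ₁, cos δ − sin φ₁ sin φ₂) = -152.59966°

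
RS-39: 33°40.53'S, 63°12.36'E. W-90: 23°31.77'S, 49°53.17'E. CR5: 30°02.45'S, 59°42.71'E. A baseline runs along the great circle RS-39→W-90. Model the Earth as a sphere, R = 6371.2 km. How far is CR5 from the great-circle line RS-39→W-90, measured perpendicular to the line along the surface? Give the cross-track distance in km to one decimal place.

110.7 km

RS-39: φ = -33.67550°, λ = +63.20600°
W-90: φ = -23.52950°, λ = +49.88617°
CR5: φ = -30.04083°, λ = +59.71183°
δ₁₃ = central angle RS-39→CR5 = 0.081885 rad  (haversine)
θ₁₃ = bearing RS-39→CR5 = 319.831°,  θ₁₂ = bearing RS-39→W-90 = 307.568°
dₓₜ = R·arcsin(sin δ₁₃ · sin(θ₁₃ − θ₁₂)) = 6371.2·arcsin(0.08179·sin(12.263°)) = 110.695 km
|dₓₜ| = 110.695 km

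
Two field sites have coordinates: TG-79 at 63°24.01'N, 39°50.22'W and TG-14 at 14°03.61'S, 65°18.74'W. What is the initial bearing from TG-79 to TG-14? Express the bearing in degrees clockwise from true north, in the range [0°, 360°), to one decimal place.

TG-79: φ = +63.40017°, λ = -39.83700°
TG-14: φ = -14.06017°, λ = -65.31233°
Δλ = -25.4753°
y = sin Δλ · cos φ₂ = -0.417237
x = cos φ₁ sin φ₂ − sin φ₁ cos φ₂ cos Δλ = -0.891812
θ = atan2(y, x) = -154.9273° → 205.0727° (mod 360°)

205.1°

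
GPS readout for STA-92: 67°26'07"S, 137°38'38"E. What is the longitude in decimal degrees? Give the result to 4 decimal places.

137.6439°E

137° + 38′/60 + 38″/3600 = 137 + 0.63333 + 0.01056 = 137.6439°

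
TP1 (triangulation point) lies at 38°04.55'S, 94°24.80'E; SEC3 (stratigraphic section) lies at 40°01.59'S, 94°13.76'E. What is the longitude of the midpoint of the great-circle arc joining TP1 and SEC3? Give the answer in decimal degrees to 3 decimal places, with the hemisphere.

TP1: φ = -38.07583°, λ = +94.41333°
SEC3: φ = -40.02650°, λ = +94.22933°
Bx = cos φ₂ cos Δλ = 0.765743,  By = cos φ₂ sin Δλ = -0.002459
φₘ = atan2(sin φ₁ + sin φ₂, √((cos φ₁ + Bx)² + By²)) = -39.05120°
λₘ = λ₁ + atan2(By, cos φ₁ + Bx) = 94.32260°

94.323°E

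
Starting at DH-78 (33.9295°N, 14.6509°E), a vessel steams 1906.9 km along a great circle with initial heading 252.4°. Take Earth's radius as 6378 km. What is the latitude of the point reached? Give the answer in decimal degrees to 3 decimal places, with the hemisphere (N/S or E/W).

δ = d/R = 1906.9/6378 = 0.298981 rad
φ₂ = arcsin(sin φ₁ cos δ + cos φ₁ sin δ cos θ)
   = arcsin(0.55817·0.95564 + 0.82973·0.29455·-0.30237) = 27.35571°
λ₂ = λ₁ + atan2(sin θ sin δ cos φ₁, cos δ − sin φ₁ sin φ₂) = -3.77688°

27.356°N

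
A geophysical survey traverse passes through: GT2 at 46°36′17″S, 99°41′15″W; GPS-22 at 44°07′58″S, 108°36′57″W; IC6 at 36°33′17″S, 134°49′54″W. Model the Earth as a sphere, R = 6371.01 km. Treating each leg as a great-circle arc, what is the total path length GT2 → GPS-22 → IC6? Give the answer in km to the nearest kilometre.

GT2: φ = -46.60472°, λ = -99.68750°
GPS-22: φ = -44.13278°, λ = -108.61583°
IC6: φ = -36.55472°, λ = -134.83167°
GT2→GPS-22: c = 0.117586 rad, d = 749.14 km
GPS-22→IC6: c = 0.371012 rad, d = 2363.72 km
Total = 749.14 + 2363.72 = 3112.87 km

3113 km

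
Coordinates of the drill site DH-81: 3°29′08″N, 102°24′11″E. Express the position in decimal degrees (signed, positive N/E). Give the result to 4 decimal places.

+3.4856°, +102.4031°

lat: 3.4856° N → +3.4856°
lon: 102.4031° E → +102.4031°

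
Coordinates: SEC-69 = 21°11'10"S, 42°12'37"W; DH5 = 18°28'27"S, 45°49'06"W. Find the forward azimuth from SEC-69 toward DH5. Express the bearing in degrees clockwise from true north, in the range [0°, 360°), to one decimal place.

308.0°

SEC-69: φ = -21.18611°, λ = -42.21028°
DH5: φ = -18.47417°, λ = -45.81833°
Δλ = -3.6081°
y = sin Δλ · cos φ₂ = -0.059688
x = cos φ₁ sin φ₂ − sin φ₁ cos φ₂ cos Δλ = 0.046635
θ = atan2(y, x) = -51.9988° → 308.0012° (mod 360°)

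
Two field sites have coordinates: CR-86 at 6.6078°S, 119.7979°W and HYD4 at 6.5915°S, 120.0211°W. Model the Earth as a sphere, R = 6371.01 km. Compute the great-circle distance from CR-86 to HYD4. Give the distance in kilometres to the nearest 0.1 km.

24.7 km

Δφ = 0.0163°,  Δλ = -0.2232°
a = sin²(Δφ/2) + cos φ₁ cos φ₂ sin²(Δλ/2) = 0.000004
c = 2·arcsin(√a) = 0.003880 rad = 0.2223°
d = R·c = 6371.01 × 0.003880 = 24.7 km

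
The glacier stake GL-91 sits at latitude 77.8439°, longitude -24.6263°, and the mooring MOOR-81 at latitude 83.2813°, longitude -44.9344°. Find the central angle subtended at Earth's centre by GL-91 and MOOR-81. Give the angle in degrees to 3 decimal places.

6.296°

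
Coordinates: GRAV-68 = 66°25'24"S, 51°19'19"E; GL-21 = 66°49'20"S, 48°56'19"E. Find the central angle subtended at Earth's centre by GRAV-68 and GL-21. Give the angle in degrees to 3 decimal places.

1.026°

GRAV-68: φ = -66.42333°, λ = +51.32194°
GL-21: φ = -66.82222°, λ = +48.93861°
Δφ = -0.3989°,  Δλ = -2.3833°
a = sin²(Δφ/2) + cos φ₁ cos φ₂ sin²(Δλ/2) = 0.000080
c = 2·arcsin(√a) = 0.017912 rad = 1.0263°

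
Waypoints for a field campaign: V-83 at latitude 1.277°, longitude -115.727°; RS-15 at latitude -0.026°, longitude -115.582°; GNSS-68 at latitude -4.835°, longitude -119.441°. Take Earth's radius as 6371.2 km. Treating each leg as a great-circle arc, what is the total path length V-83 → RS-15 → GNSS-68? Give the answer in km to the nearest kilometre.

831 km

V-83→RS-15: c = 0.022882 rad, d = 145.79 km
RS-15→GNSS-68: c = 0.107565 rad, d = 685.32 km
Total = 145.79 + 685.32 = 831.10 km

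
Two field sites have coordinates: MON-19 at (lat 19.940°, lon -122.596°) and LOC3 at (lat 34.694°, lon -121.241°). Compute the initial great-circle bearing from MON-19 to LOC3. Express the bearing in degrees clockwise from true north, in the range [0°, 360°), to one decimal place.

4.4°

Δλ = 1.3550°
y = sin Δλ · cos φ₂ = 0.019443
x = cos φ₁ sin φ₂ − sin φ₁ cos φ₂ cos Δλ = 0.254748
θ = atan2(y, x) = 4.3644° → 4.3644° (mod 360°)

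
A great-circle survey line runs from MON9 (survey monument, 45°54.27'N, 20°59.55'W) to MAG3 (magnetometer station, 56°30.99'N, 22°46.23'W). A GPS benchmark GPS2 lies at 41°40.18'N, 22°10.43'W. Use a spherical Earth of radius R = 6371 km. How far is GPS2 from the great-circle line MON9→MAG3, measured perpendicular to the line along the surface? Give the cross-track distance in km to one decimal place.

MON9: φ = +45.90450°, λ = -20.99250°
MAG3: φ = +56.51650°, λ = -22.77050°
GPS2: φ = +41.66967°, λ = -22.17383°
δ₁₃ = central angle MON9→GPS2 = 0.075393 rad  (haversine)
θ₁₃ = bearing MON9→GPS2 = 191.798°,  θ₁₂ = bearing MON9→MAG3 = 354.695°
dₓₜ = R·arcsin(sin δ₁₃ · sin(θ₁₃ − θ₁₂)) = 6371·arcsin(0.07532·sin(-162.897°)) = -141.138 km
|dₓₜ| = 141.138 km

141.1 km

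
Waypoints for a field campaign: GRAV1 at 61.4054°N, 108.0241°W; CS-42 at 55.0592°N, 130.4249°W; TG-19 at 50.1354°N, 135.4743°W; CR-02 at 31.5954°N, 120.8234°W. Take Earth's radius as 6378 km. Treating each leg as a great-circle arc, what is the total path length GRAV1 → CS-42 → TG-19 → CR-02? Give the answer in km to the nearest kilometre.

4520 km

GRAV1→CS-42: c = 0.232090 rad, d = 1480.27 km
CS-42→TG-19: c = 0.101186 rad, d = 645.36 km
TG-19→CR-02: c = 0.375431 rad, d = 2394.50 km
Total = 1480.27 + 645.36 + 2394.50 = 4520.13 km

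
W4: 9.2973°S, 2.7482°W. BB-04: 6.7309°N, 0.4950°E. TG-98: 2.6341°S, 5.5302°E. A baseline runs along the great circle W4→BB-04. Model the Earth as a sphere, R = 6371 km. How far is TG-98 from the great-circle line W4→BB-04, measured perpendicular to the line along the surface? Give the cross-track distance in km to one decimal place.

δ₁₃ = central angle W4→TG-98 = 0.184799 rad  (haversine)
θ₁₃ = bearing W4→TG-98 = 51.514°,  θ₁₂ = bearing W4→BB-04 = 11.512°
dₓₜ = R·arcsin(sin δ₁₃ · sin(θ₁₃ − θ₁₂)) = 6371·arcsin(0.18375·sin(40.002°)) = 754.275 km
|dₓₜ| = 754.275 km

754.3 km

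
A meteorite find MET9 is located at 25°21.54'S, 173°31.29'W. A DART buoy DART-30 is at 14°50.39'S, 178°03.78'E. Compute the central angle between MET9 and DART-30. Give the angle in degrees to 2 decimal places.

13.15°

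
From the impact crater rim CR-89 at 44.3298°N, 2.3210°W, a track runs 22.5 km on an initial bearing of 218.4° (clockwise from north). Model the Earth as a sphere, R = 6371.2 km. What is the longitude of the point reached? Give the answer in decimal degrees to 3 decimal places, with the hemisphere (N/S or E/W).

2.496°W

δ = d/R = 22.5/6371.2 = 0.003532 rad
φ₂ = arcsin(sin φ₁ cos δ + cos φ₁ sin δ cos θ)
   = arcsin(0.69879·0.99999 + 0.71533·0.00353·-0.78369) = 44.17109°
λ₂ = λ₁ + atan2(sin θ sin δ cos φ₁, cos δ − sin φ₁ sin φ₂) = -2.49623°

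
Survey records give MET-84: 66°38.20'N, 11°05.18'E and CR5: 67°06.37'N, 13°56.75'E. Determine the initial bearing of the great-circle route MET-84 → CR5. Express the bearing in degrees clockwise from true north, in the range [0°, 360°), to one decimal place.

66.0°

MET-84: φ = +66.63667°, λ = +11.08633°
CR5: φ = +67.10617°, λ = +13.94583°
Δλ = 2.8595°
y = sin Δλ · cos φ₂ = 0.019407
x = cos φ₁ sin φ₂ − sin φ₁ cos φ₂ cos Δλ = 0.008639
θ = atan2(y, x) = 66.0044° → 66.0044° (mod 360°)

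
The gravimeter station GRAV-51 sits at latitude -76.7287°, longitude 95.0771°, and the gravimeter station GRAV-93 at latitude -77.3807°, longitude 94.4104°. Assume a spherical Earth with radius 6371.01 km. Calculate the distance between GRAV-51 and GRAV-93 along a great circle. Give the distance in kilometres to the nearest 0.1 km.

74.4 km

Δφ = -0.6520°,  Δλ = -0.6667°
a = sin²(Δφ/2) + cos φ₁ cos φ₂ sin²(Δλ/2) = 0.000034
c = 2·arcsin(√a) = 0.011674 rad = 0.6689°
d = R·c = 6371.01 × 0.011674 = 74.4 km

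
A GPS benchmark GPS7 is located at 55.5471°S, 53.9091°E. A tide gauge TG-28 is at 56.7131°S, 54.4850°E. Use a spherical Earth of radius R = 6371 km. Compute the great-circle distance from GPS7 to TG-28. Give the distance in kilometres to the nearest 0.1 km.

134.5 km

Δφ = -1.1660°,  Δλ = 0.5759°
a = sin²(Δφ/2) + cos φ₁ cos φ₂ sin²(Δλ/2) = 0.000111
c = 2·arcsin(√a) = 0.021107 rad = 1.2094°
d = R·c = 6371 × 0.021107 = 134.5 km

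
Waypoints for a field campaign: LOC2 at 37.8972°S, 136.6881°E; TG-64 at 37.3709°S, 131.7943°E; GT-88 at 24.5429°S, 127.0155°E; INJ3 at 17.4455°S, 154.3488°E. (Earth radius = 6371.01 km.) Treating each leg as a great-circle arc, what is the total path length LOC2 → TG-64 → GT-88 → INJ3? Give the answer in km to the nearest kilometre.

4871 km

LOC2→TG-64: c = 0.068253 rad, d = 434.84 km
TG-64→GT-88: c = 0.234942 rad, d = 1496.82 km
GT-88→INJ3: c = 0.461362 rad, d = 2939.34 km
Total = 434.84 + 1496.82 + 2939.34 = 4871.00 km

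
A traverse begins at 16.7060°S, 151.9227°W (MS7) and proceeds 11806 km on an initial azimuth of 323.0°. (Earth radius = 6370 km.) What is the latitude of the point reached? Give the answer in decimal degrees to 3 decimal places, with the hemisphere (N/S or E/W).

54.562°N

δ = d/R = 11806/6370 = 1.853375 rad
φ₂ = arcsin(sin φ₁ cos δ + cos φ₁ sin δ cos θ)
   = arcsin(-0.28746·-0.27883 + 0.95779·0.96034·0.79864) = 54.56199°
λ₂ = λ₁ + atan2(sin θ sin δ cos φ₁, cos δ − sin φ₁ sin φ₂) = 113.46819°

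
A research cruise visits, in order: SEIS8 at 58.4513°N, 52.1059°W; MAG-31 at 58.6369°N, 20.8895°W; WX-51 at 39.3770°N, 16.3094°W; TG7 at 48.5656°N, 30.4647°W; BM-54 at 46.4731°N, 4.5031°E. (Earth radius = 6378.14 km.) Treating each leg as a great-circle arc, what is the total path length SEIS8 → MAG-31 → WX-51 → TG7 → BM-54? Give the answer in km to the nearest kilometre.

SEIS8→MAG-31: c = 0.281760 rad, d = 1797.10 km
MAG-31→WX-51: c = 0.340022 rad, d = 2168.71 km
WX-51→TG7: c = 0.238743 rad, d = 1522.73 km
TG7→BM-54: c = 0.410157 rad, d = 2616.04 km
Total = 1797.10 + 2168.71 + 1522.73 + 2616.04 = 8104.59 km

8105 km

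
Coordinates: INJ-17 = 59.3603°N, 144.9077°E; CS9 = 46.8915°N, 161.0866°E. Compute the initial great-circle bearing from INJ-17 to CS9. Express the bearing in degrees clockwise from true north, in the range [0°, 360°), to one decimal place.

135.3°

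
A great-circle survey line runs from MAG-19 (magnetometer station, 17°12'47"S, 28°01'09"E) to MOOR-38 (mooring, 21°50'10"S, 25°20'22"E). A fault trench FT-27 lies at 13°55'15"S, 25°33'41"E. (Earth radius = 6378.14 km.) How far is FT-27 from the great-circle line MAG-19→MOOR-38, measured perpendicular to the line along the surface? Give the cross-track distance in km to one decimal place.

MAG-19: φ = -17.21306°, λ = +28.01917°
MOOR-38: φ = -21.83611°, λ = +25.33944°
FT-27: φ = -13.92083°, λ = +25.56139°
δ₁₃ = central angle MAG-19→FT-27 = 0.070772 rad  (haversine)
θ₁₃ = bearing MAG-19→FT-27 = 323.940°,  θ₁₂ = bearing MAG-19→MOOR-38 = 208.211°
dₓₜ = R·arcsin(sin δ₁₃ · sin(θ₁₃ − θ₁₂)) = 6378.14·arcsin(0.07071·sin(115.729°)) = 406.576 km
|dₓₜ| = 406.576 km

406.6 km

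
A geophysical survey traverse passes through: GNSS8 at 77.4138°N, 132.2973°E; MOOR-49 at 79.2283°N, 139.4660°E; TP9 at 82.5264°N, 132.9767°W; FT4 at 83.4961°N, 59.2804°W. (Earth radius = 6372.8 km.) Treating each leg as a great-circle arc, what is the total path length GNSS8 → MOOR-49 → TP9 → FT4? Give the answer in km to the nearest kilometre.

2619 km

GNSS8→MOOR-49: c = 0.040494 rad, d = 258.06 km
MOOR-49→TP9: c = 0.223758 rad, d = 1425.97 km
TP9→FT4: c = 0.146694 rad, d = 934.85 km
Total = 258.06 + 1425.97 + 934.85 = 2618.88 km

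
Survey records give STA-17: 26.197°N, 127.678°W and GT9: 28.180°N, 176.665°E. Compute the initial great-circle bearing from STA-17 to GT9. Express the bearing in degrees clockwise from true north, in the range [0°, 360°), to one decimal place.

Δλ = -55.6570°
y = sin Δλ · cos φ₂ = -0.727807
x = cos φ₁ sin φ₂ − sin φ₁ cos φ₂ cos Δλ = 0.204208
θ = atan2(y, x) = -74.3270° → 285.6730° (mod 360°)

285.7°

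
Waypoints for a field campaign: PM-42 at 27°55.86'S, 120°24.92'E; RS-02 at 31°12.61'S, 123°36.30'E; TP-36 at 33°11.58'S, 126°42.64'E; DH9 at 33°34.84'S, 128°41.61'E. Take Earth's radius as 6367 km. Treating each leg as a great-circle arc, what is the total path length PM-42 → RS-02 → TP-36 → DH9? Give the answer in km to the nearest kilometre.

PM-42: φ = -27.93100°, λ = +120.41533°
RS-02: φ = -31.21017°, λ = +123.60500°
TP-36: φ = -33.19300°, λ = +126.71067°
DH9: φ = -33.58067°, λ = +128.69350°
PM-42→RS-02: c = 0.074957 rad, d = 477.25 km
RS-02→TP-36: c = 0.057452 rad, d = 365.80 km
TP-36→DH9: c = 0.029677 rad, d = 188.95 km
Total = 477.25 + 365.80 + 188.95 = 1032.00 km

1032 km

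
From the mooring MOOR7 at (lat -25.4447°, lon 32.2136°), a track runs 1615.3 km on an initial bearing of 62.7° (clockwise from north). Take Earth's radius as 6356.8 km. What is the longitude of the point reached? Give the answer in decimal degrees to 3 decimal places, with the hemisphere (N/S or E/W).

45.811°E

δ = d/R = 1615.3/6356.8 = 0.254106 rad
φ₂ = arcsin(sin φ₁ cos δ + cos φ₁ sin δ cos θ)
   = arcsin(-0.42964·0.96789 + 0.90300·0.25138·0.45865) = -18.16362°
λ₂ = λ₁ + atan2(sin θ sin δ cos φ₁, cos δ − sin φ₁ sin φ₂) = 45.81085°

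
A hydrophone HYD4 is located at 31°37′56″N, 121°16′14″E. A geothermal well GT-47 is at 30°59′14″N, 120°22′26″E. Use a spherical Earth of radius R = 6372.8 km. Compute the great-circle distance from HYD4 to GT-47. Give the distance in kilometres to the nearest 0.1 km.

HYD4: φ = +31.63222°, λ = +121.27056°
GT-47: φ = +30.98722°, λ = +120.37389°
Δφ = -0.6450°,  Δλ = -0.8967°
a = sin²(Δφ/2) + cos φ₁ cos φ₂ sin²(Δλ/2) = 0.000076
c = 2·arcsin(√a) = 0.017479 rad = 1.0014°
d = R·c = 6372.8 × 0.017479 = 111.4 km

111.4 km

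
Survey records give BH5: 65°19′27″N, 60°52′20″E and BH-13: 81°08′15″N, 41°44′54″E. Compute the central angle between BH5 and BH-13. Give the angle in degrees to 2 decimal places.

BH5: φ = +65.32417°, λ = +60.87222°
BH-13: φ = +81.13750°, λ = +41.74833°
Δφ = 15.8133°,  Δλ = -19.1239°
a = sin²(Δφ/2) + cos φ₁ cos φ₂ sin²(Δλ/2) = 0.020698
c = 2·arcsin(√a) = 0.288734 rad = 16.5433°

16.54°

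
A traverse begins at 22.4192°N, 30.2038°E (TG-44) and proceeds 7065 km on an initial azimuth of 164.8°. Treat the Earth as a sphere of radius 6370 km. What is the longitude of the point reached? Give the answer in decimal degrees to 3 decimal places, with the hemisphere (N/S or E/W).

47.775°E

δ = d/R = 7065/6370 = 1.109105 rad
φ₂ = arcsin(sin φ₁ cos δ + cos φ₁ sin δ cos θ)
   = arcsin(0.38138·0.44546 + 0.92442·0.89530·-0.96502) = -38.96075°
λ₂ = λ₁ + atan2(sin θ sin δ cos φ₁, cos δ − sin φ₁ sin φ₂) = 47.77460°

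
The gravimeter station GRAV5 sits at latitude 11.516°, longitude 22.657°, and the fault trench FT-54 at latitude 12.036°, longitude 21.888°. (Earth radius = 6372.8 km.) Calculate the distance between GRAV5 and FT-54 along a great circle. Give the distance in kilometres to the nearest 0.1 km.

101.8 km

Δφ = 0.5200°,  Δλ = -0.7690°
a = sin²(Δφ/2) + cos φ₁ cos φ₂ sin²(Δλ/2) = 0.000064
c = 2·arcsin(√a) = 0.015969 rad = 0.9149°
d = R·c = 6372.8 × 0.015969 = 101.8 km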